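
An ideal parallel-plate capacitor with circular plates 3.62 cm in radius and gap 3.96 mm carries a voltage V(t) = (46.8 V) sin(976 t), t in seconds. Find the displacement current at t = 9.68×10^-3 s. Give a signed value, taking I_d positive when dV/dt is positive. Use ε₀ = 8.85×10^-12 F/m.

dV/dt = (46.8)(976)·cos(9.44768) = -4.566×10^4 V/s.
I_d = C dV/dt with C = ε₀A/d = (8.85×10^-12)(4.117×10^-3)/(3.96×10^-3) = 9.201×10^-12 F, so I_d = (9.201×10^-12)(-4.566×10^4) = -4.20×10^-7 A.

-4.20×10^-7 A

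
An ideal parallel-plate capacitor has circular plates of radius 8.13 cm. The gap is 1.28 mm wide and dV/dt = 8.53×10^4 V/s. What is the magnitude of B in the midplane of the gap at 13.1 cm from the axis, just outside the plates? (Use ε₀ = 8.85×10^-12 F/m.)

1.87×10^-11 T

dE/dt = (dV/dt)/d = 6.664×10^7 V/(m·s); I_d = ε₀(πR²)(dE/dt) = (8.85×10^-12)(0.02076)(6.664×10^7) = 1.224×10^-5 A.
With r > R the enclosed displacement current is the full I_d; B = μ₀ I_d / (2πr) = 1.87×10^-11 T.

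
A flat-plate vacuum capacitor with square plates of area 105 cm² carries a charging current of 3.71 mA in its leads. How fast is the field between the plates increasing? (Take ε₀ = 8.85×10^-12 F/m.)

By continuity, I_d in the gap equals the 3.71 mA flowing in the wire.
Since I_d = ε₀ A dE/dt, dE/dt = I_d/(ε₀A) = (3.71×10^-3)/((8.85×10^-12)(0.0105)) = 3.99×10^10 V/(m·s).

3.99×10^10 V/(m·s)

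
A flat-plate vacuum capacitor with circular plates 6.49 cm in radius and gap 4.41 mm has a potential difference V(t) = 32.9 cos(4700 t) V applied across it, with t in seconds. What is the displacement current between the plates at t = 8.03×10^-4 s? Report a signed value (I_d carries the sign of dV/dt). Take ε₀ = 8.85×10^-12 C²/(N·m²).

2.43×10^-6 A

dV/dt = (32.9)(4700)·−sin(3.7741) = 9.141×10^4 V/s.
I_d = C dV/dt with C = ε₀A/d = (8.85×10^-12)(0.01323)/(4.41×10^-3) = 2.655×10^-11 F, so I_d = (2.655×10^-11)(9.141×10^4) = 2.43×10^-6 A.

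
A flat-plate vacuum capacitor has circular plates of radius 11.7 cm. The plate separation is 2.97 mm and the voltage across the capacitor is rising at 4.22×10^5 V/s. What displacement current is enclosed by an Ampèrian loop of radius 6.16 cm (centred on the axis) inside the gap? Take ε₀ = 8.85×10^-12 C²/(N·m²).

dE/dt = (dV/dt)/d = 1.421×10^8 V/(m·s); I_d = ε₀(πR²)(dE/dt) = (8.85×10^-12)(0.04301)(1.421×10^8) = 5.409×10^-5 A.
Since J_d is uniform, the enclosed fraction is (r/R)² = 0.2772, giving I_d,enc = 1.50×10^-5 A.

1.50×10^-5 A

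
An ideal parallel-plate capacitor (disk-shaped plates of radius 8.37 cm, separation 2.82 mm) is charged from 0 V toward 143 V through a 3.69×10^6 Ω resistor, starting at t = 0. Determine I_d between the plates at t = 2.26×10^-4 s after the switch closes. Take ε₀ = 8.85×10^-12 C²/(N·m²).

C = ε₀A/d = (8.85×10^-12)(0.02201)/(2.82×10^-3) = 6.907×10^-11 F and τ = RC = 2.549×10^-4 s. I_d in the gap equals the RC charging current.
I_d(t) = (V₀/R) e^(−t/τ) = 3.875×10^-5 · e^(−0.8866) = 1.60×10^-5 A.

1.60×10^-5 A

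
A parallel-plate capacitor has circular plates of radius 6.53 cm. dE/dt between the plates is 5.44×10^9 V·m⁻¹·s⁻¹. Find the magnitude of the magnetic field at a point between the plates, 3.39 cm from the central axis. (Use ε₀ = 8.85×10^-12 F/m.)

1.03×10^-9 T

Total displacement current: I_d = ε₀(πR²)(dE/dt) = (8.85×10^-12)(0.01340)(5.44×10^9) = 6.451×10^-4 A.
∮B·dl = μ₀ I_d,enc with I_d,enc = I_d r²/R² = 1.739×10^-4 A; so B = μ₀ I_d,enc/(2πr) = 1.03×10^-9 T.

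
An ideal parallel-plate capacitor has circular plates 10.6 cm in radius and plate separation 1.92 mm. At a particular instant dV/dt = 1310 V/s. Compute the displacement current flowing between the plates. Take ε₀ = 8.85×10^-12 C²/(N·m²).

The field between the plates is E = V/d, so dE/dt = (1310)/(1.92×10^-3 m) = 6.823×10^5 V/(m·s).
I_d = ε₀ A (dE/dt) = (8.85×10^-12)(0.03530)(6.823×10^5) = 2.13×10^-7 A.

2.13×10^-7 A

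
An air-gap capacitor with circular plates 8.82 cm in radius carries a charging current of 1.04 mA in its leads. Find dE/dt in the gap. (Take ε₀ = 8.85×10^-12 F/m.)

4.81×10^9 V/(m·s)

Charge continuity gives I_d = I = 1.04×10^-3 A between the plates.
Then dE/dt = I_d/(ε₀A) = 4.81×10^9 V/(m·s).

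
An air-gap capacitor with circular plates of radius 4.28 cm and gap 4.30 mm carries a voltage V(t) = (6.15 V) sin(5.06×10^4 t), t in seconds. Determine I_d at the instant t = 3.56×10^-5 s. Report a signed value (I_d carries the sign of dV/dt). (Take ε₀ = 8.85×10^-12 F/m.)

dE/dt = (V₀ω/d)·cos(ωt) with ωt = 1.80136 rad: (6.15)(5.06×10^4)(-0.2285)/(4.30×10^-3) = -1.654×10^7 V/(m·s).
I_d = ε₀ A dE/dt = (8.85×10^-12)(5.755×10^-3)(-1.654×10^7) = -8.42×10^-7 A.

-8.42×10^-7 A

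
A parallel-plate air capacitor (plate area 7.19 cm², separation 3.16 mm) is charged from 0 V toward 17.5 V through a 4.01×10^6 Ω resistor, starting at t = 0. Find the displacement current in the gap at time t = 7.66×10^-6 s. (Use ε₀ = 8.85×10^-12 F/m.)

With C = ε₀A/d = (8.85×10^-12)(7.19×10^-4)/(3.16×10^-3) = 2.014×10^-12 F, the time constant is τ = RC = 8.076×10^-6 s, so t/τ = 0.9485 and e^(−t/τ) = 0.3873.
I_d = I_cond = (V₀/R) e^(−t/τ) = (4.364×10^-6)(0.3873) = 1.69×10^-6 A.

1.69×10^-6 A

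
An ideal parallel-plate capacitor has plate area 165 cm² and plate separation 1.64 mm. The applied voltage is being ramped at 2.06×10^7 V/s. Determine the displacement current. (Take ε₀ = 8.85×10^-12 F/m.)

1.83×10^-3 A

C = ε₀A/d = (8.85×10^-12)(0.0165)/(1.64×10^-3) = 8.904×10^-11 F.
I_d = C dV/dt = (8.904×10^-11)(2.06×10^7) = 1.83×10^-3 A.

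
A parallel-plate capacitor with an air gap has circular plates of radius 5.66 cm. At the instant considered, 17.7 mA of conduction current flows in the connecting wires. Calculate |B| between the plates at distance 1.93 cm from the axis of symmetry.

2.13×10^-8 T

No conduction current crosses the gap, so I_d there equals the 0.0177 A in the leads.
An Ampèrian loop of radius r encloses a fraction (r/R)² of I_d. Then B·2πr = μ₀ I_d (r/R)², giving B = μ₀ I_d r/(2πR²) = 2.13×10^-8 T.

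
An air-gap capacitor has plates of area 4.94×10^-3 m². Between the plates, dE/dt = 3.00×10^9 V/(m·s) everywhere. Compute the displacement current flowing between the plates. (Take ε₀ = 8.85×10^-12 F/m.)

The displacement current is ε₀ times dΦ_E/dt = ε₀ A dE/dt = (8.85×10^-12)(4.94×10^-3)(3.00×10^9) = 1.31×10^-4 A.

1.31×10^-4 A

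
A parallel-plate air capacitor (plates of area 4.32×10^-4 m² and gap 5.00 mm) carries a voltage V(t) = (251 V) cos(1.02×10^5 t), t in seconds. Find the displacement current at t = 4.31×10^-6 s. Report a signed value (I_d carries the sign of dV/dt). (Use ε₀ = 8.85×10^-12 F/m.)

dV/dt = (251)(1.02×10^5)·−sin(0.43962) = -1.090×10^7 V/s.
I_d = C dV/dt with C = ε₀A/d = (8.85×10^-12)(4.32×10^-4)/(5.00×10^-3) = 7.646×10^-13 F, so I_d = (7.646×10^-13)(-1.090×10^7) = -8.33×10^-6 A.

-8.33×10^-6 A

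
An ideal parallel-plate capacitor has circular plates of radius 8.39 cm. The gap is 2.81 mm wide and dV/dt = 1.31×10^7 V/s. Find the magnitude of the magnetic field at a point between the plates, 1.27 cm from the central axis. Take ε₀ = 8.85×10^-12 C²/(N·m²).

I_d = C dV/dt with C = ε₀πR²/d = 6.963×10^-11 F, so I_d = (6.963×10^-11)(1.31×10^7) = 9.122×10^-4 A.
An Ampèrian loop of radius r encloses a fraction (r/R)² of I_d. Then B·2πr = μ₀ I_d (r/R)², giving B = μ₀ I_d r/(2πR²) = 3.29×10^-10 T.

3.29×10^-10 T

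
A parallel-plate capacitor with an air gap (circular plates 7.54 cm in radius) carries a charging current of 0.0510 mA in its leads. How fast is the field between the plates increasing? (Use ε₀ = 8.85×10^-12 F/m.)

3.23×10^8 V/(m·s)

The displacement current between the plates equals the conduction current, I_d = 0.0510 mA.
Inverting I_d = ε₀ A dE/dt gives dE/dt = 5.10×10^-5 / (8.85×10^-12 · 0.01786) = 3.23×10^8 V/(m·s).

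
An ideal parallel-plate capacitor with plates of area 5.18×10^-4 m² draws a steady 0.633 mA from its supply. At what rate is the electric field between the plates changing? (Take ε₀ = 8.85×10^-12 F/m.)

The displacement current between the plates equals the conduction current, I_d = 0.633 mA.
Since I_d = ε₀ A dE/dt, dE/dt = I_d/(ε₀A) = (6.33×10^-4)/((8.85×10^-12)(5.18×10^-4)) = 1.38×10^11 V/(m·s).

1.38×10^11 V/(m·s)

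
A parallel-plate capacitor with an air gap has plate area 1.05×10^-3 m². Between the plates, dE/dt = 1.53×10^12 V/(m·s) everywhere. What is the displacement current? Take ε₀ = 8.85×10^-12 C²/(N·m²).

I_d = ε₀ A (dE/dt) = (8.85×10^-12)(1.05×10^-3 m²)(1.53×10^12) = 0.0142 A.

0.0142 A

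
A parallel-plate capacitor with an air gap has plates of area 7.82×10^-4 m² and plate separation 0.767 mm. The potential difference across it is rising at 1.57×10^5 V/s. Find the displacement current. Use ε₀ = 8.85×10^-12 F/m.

1.42×10^-6 A

E = V/d so dE/dt = (dV/dt)/d = 2.047×10^8 V/(m·s), and I_d = ε₀ A dE/dt = (8.85×10^-12)(7.82×10^-4)(2.047×10^8) = 1.42×10^-6 A.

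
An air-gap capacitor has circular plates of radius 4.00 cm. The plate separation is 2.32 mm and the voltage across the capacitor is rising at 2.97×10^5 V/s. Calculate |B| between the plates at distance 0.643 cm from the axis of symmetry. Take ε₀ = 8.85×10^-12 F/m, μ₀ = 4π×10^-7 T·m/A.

dE/dt = (dV/dt)/d = 1.280×10^8 V/(m·s); I_d = ε₀(πR²)(dE/dt) = (8.85×10^-12)(5.027×10^-3)(1.280×10^8) = 5.695×10^-6 A.
An Ampèrian loop of radius r encloses a fraction (r/R)² of I_d. Then B·2πr = μ₀ I_d (r/R)², giving B = μ₀ I_d r/(2πR²) = 4.58×10^-12 T.

4.58×10^-12 T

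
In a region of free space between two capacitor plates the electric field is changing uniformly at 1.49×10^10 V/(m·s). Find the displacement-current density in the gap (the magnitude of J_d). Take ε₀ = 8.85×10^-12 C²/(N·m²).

0.132 A/m²

The displacement-current density is ε₀ ∂E/∂t = (8.85×10^-12)(1.49×10^10) = 0.132 A/m².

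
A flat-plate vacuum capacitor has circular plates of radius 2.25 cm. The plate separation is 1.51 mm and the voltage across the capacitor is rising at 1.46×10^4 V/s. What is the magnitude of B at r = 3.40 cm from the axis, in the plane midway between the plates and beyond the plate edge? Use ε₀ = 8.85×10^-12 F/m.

8.01×10^-13 T

dE/dt = (dV/dt)/d = 9.669×10^6 V/(m·s); I_d = ε₀(πR²)(dE/dt) = (8.85×10^-12)(1.590×10^-3)(9.669×10^6) = 1.361×10^-7 A.
For r ≥ R the full I_d is enclosed: B = μ₀ I_d/(2πr) = (4π×10^-7)(1.361×10^-7)/(2π·0.0340) = 8.01×10^-13 T.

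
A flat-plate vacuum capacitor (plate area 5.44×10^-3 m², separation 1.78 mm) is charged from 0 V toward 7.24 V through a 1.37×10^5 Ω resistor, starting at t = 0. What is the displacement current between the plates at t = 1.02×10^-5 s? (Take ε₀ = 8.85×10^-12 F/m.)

C = ε₀A/d = (8.85×10^-12)(5.44×10^-3)/(1.78×10^-3) = 2.705×10^-11 F, so τ = RC = 3.706×10^-6 s.
The conduction current is I(t) = (V₀/R) e^(−t/τ), and the displacement current between the plates equals it.
t/τ = 2.752; I_d = (7.24/1.37×10^5) · e^(−2.752) = (5.285×10^-5)(0.06380) = 3.37×10^-6 A.

3.37×10^-6 A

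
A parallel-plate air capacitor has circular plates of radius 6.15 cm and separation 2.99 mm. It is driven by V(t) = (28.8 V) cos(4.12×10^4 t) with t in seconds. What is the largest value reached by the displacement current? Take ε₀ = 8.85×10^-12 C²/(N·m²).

4.17×10^-5 A

C = ε₀A/d = (8.85×10^-12)(0.01188)/(2.99×10^-3) = 3.516×10^-11 F; ω = 4.12×10^4 rad/s.
I_d = C dV/dt, so |I_d|_max = C V₀ ω = (3.516×10^-11)(28.8)(4.12×10^4) = 4.17×10^-5 A.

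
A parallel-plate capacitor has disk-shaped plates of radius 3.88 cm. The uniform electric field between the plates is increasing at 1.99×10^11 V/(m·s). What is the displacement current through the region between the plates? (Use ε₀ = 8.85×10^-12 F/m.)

I_d = ε₀ A (dE/dt) = (8.85×10^-12)(4.729×10^-3 m²)(1.99×10^11) = 8.33×10^-3 A.

8.33×10^-3 A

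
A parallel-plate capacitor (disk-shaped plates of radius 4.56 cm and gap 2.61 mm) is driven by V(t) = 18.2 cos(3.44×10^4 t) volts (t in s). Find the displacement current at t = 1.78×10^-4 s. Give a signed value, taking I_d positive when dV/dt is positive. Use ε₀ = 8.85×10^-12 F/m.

2.21×10^-6 A

dV/dt = (18.2)(3.44×10^4)·−sin(6.1232) = 9.974×10^4 V/s.
I_d = C dV/dt with C = ε₀A/d = (8.85×10^-12)(6.533×10^-3)/(2.61×10^-3) = 2.215×10^-11 F, so I_d = (2.215×10^-11)(9.974×10^4) = 2.21×10^-6 A.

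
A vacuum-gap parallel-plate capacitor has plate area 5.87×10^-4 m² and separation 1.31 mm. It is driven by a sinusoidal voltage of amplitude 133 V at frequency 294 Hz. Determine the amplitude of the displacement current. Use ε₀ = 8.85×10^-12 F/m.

The displacement current equals the conduction current C dV/dt, which peaks at C V₀ ω.
With C = ε₀A/d = (8.85×10^-12)(5.87×10^-4)/(1.31×10^-3) = 3.966×10^-12 F and ω = 2πf = 1847 rad/s, I_d,max = (3.966×10^-12)(133)(1847) = 9.74×10^-7 A.

9.74×10^-7 A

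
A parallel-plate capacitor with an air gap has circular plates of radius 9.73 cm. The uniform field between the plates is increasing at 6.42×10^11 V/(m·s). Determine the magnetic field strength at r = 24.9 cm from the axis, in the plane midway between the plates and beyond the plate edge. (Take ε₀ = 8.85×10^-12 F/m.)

1.36×10^-7 T

Total displacement current: I_d = ε₀(πR²)(dE/dt) = (8.85×10^-12)(0.02974)(6.42×10^11) = 0.1690 A.
For r ≥ R the full I_d is enclosed: B = μ₀ I_d/(2πr) = (4π×10^-7)(0.1690)/(2π·0.249) = 1.36×10^-7 T.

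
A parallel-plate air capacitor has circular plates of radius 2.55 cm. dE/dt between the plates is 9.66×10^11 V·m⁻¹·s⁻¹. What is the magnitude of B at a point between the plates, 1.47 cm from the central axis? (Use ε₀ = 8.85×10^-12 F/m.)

I_d = ε₀ dΦ_E/dt = ε₀ πR² (dE/dt) = (8.85×10^-12)(2.043×10^-3)(9.66×10^11) = 0.01747 A through the full plate area.
For r < R the Ampère–Maxwell law gives B(2πr) = μ₀ I_d (r²/R²), so B = μ₀ I_d r/(2πR²) = (4π×10^-7)(0.01747)(0.0147)/(2π·0.0255²) = 7.90×10^-8 T.

7.90×10^-8 T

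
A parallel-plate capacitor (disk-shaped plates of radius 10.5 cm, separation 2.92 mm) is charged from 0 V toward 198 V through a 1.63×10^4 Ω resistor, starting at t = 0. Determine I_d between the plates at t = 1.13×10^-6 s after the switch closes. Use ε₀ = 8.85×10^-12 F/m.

6.28×10^-3 A

C = ε₀A/d = (8.85×10^-12)(0.03464)/(2.92×10^-3) = 1.050×10^-10 F and τ = RC = 1.712×10^-6 s. I_d in the gap equals the RC charging current.
I_d(t) = (V₀/R) e^(−t/τ) = 0.01215 · e^(−0.6600) = 6.28×10^-3 A.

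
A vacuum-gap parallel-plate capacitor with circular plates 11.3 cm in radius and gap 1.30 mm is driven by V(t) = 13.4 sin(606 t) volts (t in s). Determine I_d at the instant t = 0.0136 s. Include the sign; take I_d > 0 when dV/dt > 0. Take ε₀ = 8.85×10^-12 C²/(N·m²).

dV/dt = (13.4)(606)·cos(8.2416) = -3069 V/s.
I_d = C dV/dt with C = ε₀A/d = (8.85×10^-12)(0.04011)/(1.30×10^-3) = 2.731×10^-10 F, so I_d = (2.731×10^-10)(-3069) = -8.38×10^-7 A.

-8.38×10^-7 A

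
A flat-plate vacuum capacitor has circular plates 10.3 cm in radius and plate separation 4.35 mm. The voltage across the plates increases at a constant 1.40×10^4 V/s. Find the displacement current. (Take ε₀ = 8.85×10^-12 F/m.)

9.49×10^-7 A

C = ε₀A/d = (8.85×10^-12)(0.03333)/(4.35×10^-3) = 6.781×10^-11 F.
I_d = C dV/dt = (6.781×10^-11)(1.40×10^4) = 9.49×10^-7 A.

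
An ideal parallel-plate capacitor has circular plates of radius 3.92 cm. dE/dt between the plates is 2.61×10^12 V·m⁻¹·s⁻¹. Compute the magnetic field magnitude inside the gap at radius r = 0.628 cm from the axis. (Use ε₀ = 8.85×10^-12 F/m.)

9.11×10^-8 T

Total displacement current: I_d = ε₀(πR²)(dE/dt) = (8.85×10^-12)(4.827×10^-3)(2.61×10^12) = 0.1115 A.
∮B·dl = μ₀ I_d,enc with I_d,enc = I_d r²/R² = 2.862×10^-3 A; so B = μ₀ I_d,enc/(2πr) = 9.11×10^-8 T.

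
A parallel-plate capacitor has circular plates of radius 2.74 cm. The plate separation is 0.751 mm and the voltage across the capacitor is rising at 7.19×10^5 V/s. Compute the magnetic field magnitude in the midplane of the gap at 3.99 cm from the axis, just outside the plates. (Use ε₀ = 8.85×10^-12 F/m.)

With E = V/d, dE/dt = 9.574×10^8 V/(m·s) and πR² = 2.359×10^-3 m², giving I_d = ε₀ πR² dE/dt = 1.999×10^-5 A.
For r ≥ R the full I_d is enclosed: B = μ₀ I_d/(2πr) = (4π×10^-7)(1.999×10^-5)/(2π·0.0399) = 1.00×10^-10 T.

1.00×10^-10 T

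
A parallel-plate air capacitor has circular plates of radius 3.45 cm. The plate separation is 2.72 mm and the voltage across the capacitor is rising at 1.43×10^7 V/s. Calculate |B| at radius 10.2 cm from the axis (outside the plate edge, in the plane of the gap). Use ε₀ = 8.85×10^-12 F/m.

dE/dt = (dV/dt)/d = 5.257×10^9 V/(m·s); I_d = ε₀(πR²)(dE/dt) = (8.85×10^-12)(3.739×10^-3)(5.257×10^9) = 1.740×10^-4 A.
Outside the plates the loop encloses all of I_d, so B·2πr = μ₀ I_d and B = 3.41×10^-10 T.

3.41×10^-10 T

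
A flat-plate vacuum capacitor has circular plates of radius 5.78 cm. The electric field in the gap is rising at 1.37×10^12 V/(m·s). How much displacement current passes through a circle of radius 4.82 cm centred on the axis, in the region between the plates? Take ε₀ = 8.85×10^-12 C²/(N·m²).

0.0885 A

Total displacement current: I_d = ε₀(πR²)(dE/dt) = (8.85×10^-12)(0.01050)(1.37×10^12) = 0.1273 A.
Since J_d is uniform, the enclosed fraction is (r/R)² = 0.6954, giving I_d,enc = 0.0885 A.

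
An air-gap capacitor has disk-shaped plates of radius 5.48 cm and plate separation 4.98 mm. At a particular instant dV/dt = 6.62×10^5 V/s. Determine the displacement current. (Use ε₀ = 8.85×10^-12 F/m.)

C = ε₀A/d = (8.85×10^-12)(9.434×10^-3)/(4.98×10^-3) = 1.677×10^-11 F.
I_d = C dV/dt = (1.677×10^-11)(6.62×10^5) = 1.11×10^-5 A.

1.11×10^-5 A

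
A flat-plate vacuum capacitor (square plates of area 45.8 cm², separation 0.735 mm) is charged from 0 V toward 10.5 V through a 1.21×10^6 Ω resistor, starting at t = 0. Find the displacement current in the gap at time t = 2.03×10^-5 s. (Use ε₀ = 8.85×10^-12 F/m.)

C = ε₀A/d = (8.85×10^-12)(4.58×10^-3)/(7.35×10^-4) = 5.515×10^-11 F and τ = RC = 6.673×10^-5 s. I_d in the gap equals the RC charging current.
I_d(t) = (V₀/R) e^(−t/τ) = 8.678×10^-6 · e^(−0.3042) = 6.40×10^-6 A.

6.40×10^-6 A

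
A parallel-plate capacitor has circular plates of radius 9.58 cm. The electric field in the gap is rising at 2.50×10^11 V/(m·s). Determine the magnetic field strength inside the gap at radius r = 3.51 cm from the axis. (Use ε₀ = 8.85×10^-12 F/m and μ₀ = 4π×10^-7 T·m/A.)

4.88×10^-8 T

Through the whole plate area (πR² = 0.02883 m²), I_d = ε₀ πR² dE/dt = 0.06379 A.
An Ampèrian loop of radius r encloses a fraction (r/R)² of I_d. Then B·2πr = μ₀ I_d (r/R)², giving B = μ₀ I_d r/(2πR²) = 4.88×10^-8 T.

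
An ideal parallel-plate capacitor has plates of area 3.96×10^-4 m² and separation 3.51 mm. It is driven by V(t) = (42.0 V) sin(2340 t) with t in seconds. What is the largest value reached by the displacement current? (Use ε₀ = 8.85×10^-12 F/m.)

9.81×10^-8 A

(dE/dt)_max = V₀ω/d = 2.800×10^7 V/(m·s); ω = 2340 rad/s.
I_d,max = ε₀ A (dE/dt)_max = (8.85×10^-12)(3.96×10^-4)(2.800×10^7) = 9.81×10^-8 A.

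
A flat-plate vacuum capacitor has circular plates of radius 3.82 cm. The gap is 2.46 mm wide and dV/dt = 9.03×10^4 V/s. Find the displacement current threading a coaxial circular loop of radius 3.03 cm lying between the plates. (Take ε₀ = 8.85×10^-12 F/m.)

With E = V/d, dE/dt = 3.671×10^7 V/(m·s) and πR² = 4.584×10^-3 m², giving I_d = ε₀ πR² dE/dt = 1.489×10^-6 A.
The field is uniform, so I_d,enc = I_d (r/R)² = (1.489×10^-6)(3.03/3.82)² = 9.37×10^-7 A.

9.37×10^-7 A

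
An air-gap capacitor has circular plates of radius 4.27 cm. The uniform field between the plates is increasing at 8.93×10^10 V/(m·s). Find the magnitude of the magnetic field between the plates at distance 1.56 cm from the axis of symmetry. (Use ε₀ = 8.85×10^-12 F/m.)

I_d = ε₀ dΦ_E/dt = ε₀ πR² (dE/dt) = (8.85×10^-12)(5.728×10^-3)(8.93×10^10) = 4.527×10^-3 A through the full plate area.
∮B·dl = μ₀ I_d,enc with I_d,enc = I_d r²/R² = 6.042×10^-4 A; so B = μ₀ I_d,enc/(2πr) = 7.75×10^-9 T.

7.75×10^-9 T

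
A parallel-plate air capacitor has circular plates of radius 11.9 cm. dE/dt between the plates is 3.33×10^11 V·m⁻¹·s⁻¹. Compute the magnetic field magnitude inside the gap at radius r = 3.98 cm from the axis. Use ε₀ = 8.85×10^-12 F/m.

Through the whole plate area (πR² = 0.04449 m²), I_d = ε₀ πR² dE/dt = 0.1311 A.
An Ampèrian loop of radius r encloses a fraction (r/R)² of I_d. Then B·2πr = μ₀ I_d (r/R)², giving B = μ₀ I_d r/(2πR²) = 7.37×10^-8 T.

7.37×10^-8 T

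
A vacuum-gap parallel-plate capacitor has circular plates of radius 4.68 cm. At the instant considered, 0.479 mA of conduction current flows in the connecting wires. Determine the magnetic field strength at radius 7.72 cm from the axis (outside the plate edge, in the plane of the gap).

1.24×10^-9 T

No conduction current crosses the gap, so I_d there equals the 4.79×10^-4 A in the leads.
For r ≥ R the full I_d is enclosed: B = μ₀ I_d/(2πr) = (4π×10^-7)(4.79×10^-4)/(2π·0.0772) = 1.24×10^-9 T.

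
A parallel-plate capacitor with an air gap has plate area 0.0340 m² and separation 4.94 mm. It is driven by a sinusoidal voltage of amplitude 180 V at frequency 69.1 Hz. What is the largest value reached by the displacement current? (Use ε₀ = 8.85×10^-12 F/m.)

C = ε₀A/d = (8.85×10^-12)(0.0340)/(4.94×10^-3) = 6.091×10^-11 F; ω = 2πf = 434.2 rad/s.
I_d = C dV/dt, so |I_d|_max = C V₀ ω = (6.091×10^-11)(180)(434.2) = 4.76×10^-6 A.

4.76×10^-6 A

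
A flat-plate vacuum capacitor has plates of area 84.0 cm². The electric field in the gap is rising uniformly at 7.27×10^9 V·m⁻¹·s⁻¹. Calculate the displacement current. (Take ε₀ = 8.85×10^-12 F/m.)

5.40×10^-4 A

With a uniform field, Φ_E = EA, so I_d = ε₀ A dE/dt = 5.40×10^-4 A.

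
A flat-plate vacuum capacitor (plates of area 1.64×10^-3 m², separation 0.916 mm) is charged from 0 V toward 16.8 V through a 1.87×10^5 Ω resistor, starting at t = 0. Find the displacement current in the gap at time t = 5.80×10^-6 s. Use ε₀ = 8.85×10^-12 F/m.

C = ε₀A/d = (8.85×10^-12)(1.64×10^-3)/(9.16×10^-4) = 1.584×10^-11 F and τ = RC = 2.962×10^-6 s. I_d in the gap equals the RC charging current.
I_d(t) = (V₀/R) e^(−t/τ) = 8.984×10^-5 · e^(−1.958) = 1.27×10^-5 A.

1.27×10^-5 A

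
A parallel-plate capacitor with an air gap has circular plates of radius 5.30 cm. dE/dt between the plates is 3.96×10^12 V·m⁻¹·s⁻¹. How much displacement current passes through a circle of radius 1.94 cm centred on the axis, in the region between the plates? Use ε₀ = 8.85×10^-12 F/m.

0.0414 A

Through the whole plate area (πR² = 8.825×10^-3 m²), I_d = ε₀ πR² dE/dt = 0.3093 A.
The field is uniform, so I_d,enc = I_d (r/R)² = (0.3093)(1.94/5.30)² = 0.0414 A.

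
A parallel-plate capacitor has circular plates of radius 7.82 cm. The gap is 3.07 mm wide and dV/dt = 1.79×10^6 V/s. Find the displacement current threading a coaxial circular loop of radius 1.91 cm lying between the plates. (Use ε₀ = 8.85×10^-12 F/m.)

dE/dt = (dV/dt)/d = 5.831×10^8 V/(m·s); I_d = ε₀(πR²)(dE/dt) = (8.85×10^-12)(0.01921)(5.831×10^8) = 9.913×10^-5 A.
The field is uniform, so I_d,enc = I_d (r/R)² = (9.913×10^-5)(1.91/7.82)² = 5.91×10^-6 A.

5.91×10^-6 A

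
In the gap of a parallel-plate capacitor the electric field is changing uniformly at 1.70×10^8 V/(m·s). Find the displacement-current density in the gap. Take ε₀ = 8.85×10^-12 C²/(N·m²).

1.50×10^-3 A/m²

J_d = ε₀ dE/dt = (8.85×10^-12)(1.70×10^8) = 1.50×10^-3 A/m².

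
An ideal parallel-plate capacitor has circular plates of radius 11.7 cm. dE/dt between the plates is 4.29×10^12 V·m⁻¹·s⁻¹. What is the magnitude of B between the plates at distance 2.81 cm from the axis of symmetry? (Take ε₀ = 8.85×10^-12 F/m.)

6.70×10^-7 T

Total displacement current: I_d = ε₀(πR²)(dE/dt) = (8.85×10^-12)(0.04301)(4.29×10^12) = 1.633 A.
An Ampèrian loop of radius r encloses a fraction (r/R)² of I_d. Then B·2πr = μ₀ I_d (r/R)², giving B = μ₀ I_d r/(2πR²) = 6.70×10^-7 T.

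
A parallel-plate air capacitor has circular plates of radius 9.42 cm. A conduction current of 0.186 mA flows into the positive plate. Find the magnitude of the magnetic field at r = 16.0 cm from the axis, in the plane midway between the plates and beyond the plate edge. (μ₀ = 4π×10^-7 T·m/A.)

2.32×10^-10 T

No conduction current crosses the gap, so I_d there equals the 1.86×10^-4 A in the leads.
For r ≥ R the full I_d is enclosed: B = μ₀ I_d/(2πr) = (4π×10^-7)(1.86×10^-4)/(2π·0.160) = 2.32×10^-10 T.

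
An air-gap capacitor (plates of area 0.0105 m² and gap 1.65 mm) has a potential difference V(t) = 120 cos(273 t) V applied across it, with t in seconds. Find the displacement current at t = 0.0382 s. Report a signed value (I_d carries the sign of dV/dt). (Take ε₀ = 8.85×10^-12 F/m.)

C = ε₀A/d = (8.85×10^-12)(0.0105)/(1.65×10^-3) = 5.632×10^-11 F. dV/dt = V₀ω·−sin(ωt); at ωt = 10.4286 rad this factor is 0.8435.
I_d = C dV/dt = (5.632×10^-11)(120)(273)(0.8435) = 1.56×10^-6 A.

1.56×10^-6 A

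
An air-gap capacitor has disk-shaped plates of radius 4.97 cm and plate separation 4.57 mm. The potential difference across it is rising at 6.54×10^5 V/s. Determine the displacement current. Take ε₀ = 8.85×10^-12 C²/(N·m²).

The displacement current equals the charging current C dV/dt. With C = ε₀A/d = (8.85×10^-12)(7.760×10^-3)/(4.57×10^-3) = 1.503×10^-11 F, I_d = (1.503×10^-11)(6.54×10^5) = 9.83×10^-6 A.

9.83×10^-6 A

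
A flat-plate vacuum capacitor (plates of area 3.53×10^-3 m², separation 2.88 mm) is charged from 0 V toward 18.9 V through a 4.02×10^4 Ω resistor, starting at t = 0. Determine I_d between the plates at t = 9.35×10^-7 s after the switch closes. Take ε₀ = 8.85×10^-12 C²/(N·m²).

5.51×10^-5 A

C = ε₀A/d = (8.85×10^-12)(3.53×10^-3)/(2.88×10^-3) = 1.085×10^-11 F and τ = RC = 4.362×10^-7 s. I_d in the gap equals the RC charging current.
I_d(t) = (V₀/R) e^(−t/τ) = 4.701×10^-4 · e^(−2.144) = 5.51×10^-5 A.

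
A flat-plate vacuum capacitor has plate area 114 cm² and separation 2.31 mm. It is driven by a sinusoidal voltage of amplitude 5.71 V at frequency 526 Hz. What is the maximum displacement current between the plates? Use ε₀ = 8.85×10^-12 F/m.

C = ε₀A/d = (8.85×10^-12)(0.0114)/(2.31×10^-3) = 4.368×10^-11 F; ω = 2πf = 3305 rad/s.
I_d = C dV/dt, so |I_d|_max = C V₀ ω = (4.368×10^-11)(5.71)(3305) = 8.24×10^-7 A.

8.24×10^-7 A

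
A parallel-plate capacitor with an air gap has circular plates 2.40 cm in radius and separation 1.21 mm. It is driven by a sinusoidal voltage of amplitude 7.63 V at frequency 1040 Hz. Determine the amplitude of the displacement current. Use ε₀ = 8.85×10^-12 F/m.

C = ε₀A/d = (8.85×10^-12)(1.810×10^-3)/(1.21×10^-3) = 1.324×10^-11 F; ω = 2πf = 6535 rad/s.
I_d = C dV/dt, so |I_d|_max = C V₀ ω = (1.324×10^-11)(7.63)(6535) = 6.60×10^-7 A.

6.60×10^-7 A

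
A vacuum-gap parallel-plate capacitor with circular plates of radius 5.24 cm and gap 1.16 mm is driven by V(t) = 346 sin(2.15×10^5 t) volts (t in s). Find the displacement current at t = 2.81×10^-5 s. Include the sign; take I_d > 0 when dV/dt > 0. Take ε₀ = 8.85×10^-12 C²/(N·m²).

4.75×10^-3 A

dV/dt = (346)(2.15×10^5)·cos(6.0415) = 7.223×10^7 V/s.
I_d = C dV/dt with C = ε₀A/d = (8.85×10^-12)(8.626×10^-3)/(1.16×10^-3) = 6.581×10^-11 F, so I_d = (6.581×10^-11)(7.223×10^7) = 4.75×10^-3 A.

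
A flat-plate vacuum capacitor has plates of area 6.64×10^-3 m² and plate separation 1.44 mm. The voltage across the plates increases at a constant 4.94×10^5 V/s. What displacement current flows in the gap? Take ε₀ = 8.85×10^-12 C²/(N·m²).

2.02×10^-5 A

C = ε₀A/d = (8.85×10^-12)(6.64×10^-3)/(1.44×10^-3) = 4.081×10^-11 F.
I_d = C dV/dt = (4.081×10^-11)(4.94×10^5) = 2.02×10^-5 A.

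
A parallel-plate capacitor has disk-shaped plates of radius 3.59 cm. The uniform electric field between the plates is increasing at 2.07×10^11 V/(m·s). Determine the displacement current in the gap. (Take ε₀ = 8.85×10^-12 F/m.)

7.42×10^-3 A

I_d = ε₀ A (dE/dt) = (8.85×10^-12)(4.049×10^-3 m²)(2.07×10^11) = 7.42×10^-3 A.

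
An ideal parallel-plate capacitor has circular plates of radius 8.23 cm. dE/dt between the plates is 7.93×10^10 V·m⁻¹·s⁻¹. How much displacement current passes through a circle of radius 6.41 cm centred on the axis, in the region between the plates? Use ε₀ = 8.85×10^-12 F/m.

I_d = ε₀ dΦ_E/dt = ε₀ πR² (dE/dt) = (8.85×10^-12)(0.02128)(7.93×10^10) = 0.01493 A through the full plate area.
Through an area πr² the displacement current is I_d·(πr²/πR²) = I_d (r/R)² = 9.06×10^-3 A.

9.06×10^-3 A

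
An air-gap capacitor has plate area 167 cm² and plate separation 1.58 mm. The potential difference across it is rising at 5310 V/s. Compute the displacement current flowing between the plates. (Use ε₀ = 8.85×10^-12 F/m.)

4.97×10^-7 A

E = V/d so dE/dt = (dV/dt)/d = 3.361×10^6 V/(m·s), and I_d = ε₀ A dE/dt = (8.85×10^-12)(0.0167)(3.361×10^6) = 4.97×10^-7 A.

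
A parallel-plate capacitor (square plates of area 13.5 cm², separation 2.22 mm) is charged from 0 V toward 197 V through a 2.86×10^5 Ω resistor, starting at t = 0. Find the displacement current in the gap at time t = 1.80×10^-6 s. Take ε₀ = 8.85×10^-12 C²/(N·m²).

2.14×10^-4 A

C = ε₀A/d = (8.85×10^-12)(1.35×10^-3)/(2.22×10^-3) = 5.382×10^-12 F and τ = RC = 1.539×10^-6 s. I_d in the gap equals the RC charging current.
I_d(t) = (V₀/R) e^(−t/τ) = 6.888×10^-4 · e^(−1.170) = 2.14×10^-4 A.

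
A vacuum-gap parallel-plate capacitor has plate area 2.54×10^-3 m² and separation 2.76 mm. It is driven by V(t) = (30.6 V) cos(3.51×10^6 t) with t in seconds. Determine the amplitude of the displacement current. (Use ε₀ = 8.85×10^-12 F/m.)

(dE/dt)_max = V₀ω/d = 3.892×10^10 V/(m·s); ω = 3.51×10^6 rad/s.
I_d,max = ε₀ A (dE/dt)_max = (8.85×10^-12)(2.54×10^-3)(3.892×10^10) = 8.75×10^-4 A.

8.75×10^-4 A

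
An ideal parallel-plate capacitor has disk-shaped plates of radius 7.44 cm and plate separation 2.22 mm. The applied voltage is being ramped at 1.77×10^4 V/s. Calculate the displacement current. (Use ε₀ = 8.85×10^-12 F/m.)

1.23×10^-6 A

The displacement current equals the charging current C dV/dt. With C = ε₀A/d = (8.85×10^-12)(0.01739)/(2.22×10^-3) = 6.933×10^-11 F, I_d = (6.933×10^-11)(1.77×10^4) = 1.23×10^-6 A.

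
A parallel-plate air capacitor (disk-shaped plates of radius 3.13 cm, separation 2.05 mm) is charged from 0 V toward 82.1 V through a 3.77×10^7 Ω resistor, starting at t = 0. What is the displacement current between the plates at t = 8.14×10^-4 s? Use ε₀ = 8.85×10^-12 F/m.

With C = ε₀A/d = (8.85×10^-12)(3.078×10^-3)/(2.05×10^-3) = 1.329×10^-11 F, the time constant is τ = RC = 5.010×10^-4 s, so t/τ = 1.625 and e^(−t/τ) = 0.1969.
I_d = I_cond = (V₀/R) e^(−t/τ) = (2.178×10^-6)(0.1969) = 4.29×10^-7 A.

4.29×10^-7 A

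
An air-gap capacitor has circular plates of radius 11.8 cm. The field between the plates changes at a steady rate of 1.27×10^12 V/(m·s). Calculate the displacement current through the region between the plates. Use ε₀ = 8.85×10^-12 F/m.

0.492 A

The displacement current is ε₀ times dΦ_E/dt = ε₀ A dE/dt = (8.85×10^-12)(0.04374)(1.27×10^12) = 0.492 A.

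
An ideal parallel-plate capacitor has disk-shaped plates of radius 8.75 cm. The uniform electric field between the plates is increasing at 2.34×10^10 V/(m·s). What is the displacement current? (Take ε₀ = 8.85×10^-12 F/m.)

4.98×10^-3 A

I_d = ε₀ A (dE/dt) = (8.85×10^-12)(0.02405 m²)(2.34×10^10) = 4.98×10^-3 A.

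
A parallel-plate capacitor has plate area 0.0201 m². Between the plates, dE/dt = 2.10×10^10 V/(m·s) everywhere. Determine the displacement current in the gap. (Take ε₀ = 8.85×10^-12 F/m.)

3.74×10^-3 A

With a uniform field, Φ_E = EA, so I_d = ε₀ A dE/dt = 3.74×10^-3 A.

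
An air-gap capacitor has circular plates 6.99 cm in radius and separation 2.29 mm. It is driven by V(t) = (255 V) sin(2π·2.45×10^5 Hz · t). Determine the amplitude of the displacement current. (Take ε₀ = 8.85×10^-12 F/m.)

0.0233 A

The displacement current equals the conduction current C dV/dt, which peaks at C V₀ ω.
With C = ε₀A/d = (8.85×10^-12)(0.01535)/(2.29×10^-3) = 5.932×10^-11 F and ω = 2πf = 1.539×10^6 rad/s, I_d,max = (5.932×10^-11)(255)(1.539×10^6) = 0.0233 A.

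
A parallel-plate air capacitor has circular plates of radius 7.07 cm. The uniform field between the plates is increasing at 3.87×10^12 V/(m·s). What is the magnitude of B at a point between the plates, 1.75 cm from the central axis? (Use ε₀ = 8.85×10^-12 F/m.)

3.77×10^-7 T

I_d = ε₀ dΦ_E/dt = ε₀ πR² (dE/dt) = (8.85×10^-12)(0.01570)(3.87×10^12) = 0.5377 A through the full plate area.
An Ampèrian loop of radius r encloses a fraction (r/R)² of I_d. Then B·2πr = μ₀ I_d (r/R)², giving B = μ₀ I_d r/(2πR²) = 3.77×10^-7 T.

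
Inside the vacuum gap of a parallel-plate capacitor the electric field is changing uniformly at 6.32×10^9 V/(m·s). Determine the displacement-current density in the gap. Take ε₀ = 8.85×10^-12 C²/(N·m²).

The displacement-current density is ε₀ ∂E/∂t = (8.85×10^-12)(6.32×10^9) = 0.0559 A/m².

0.0559 A/m²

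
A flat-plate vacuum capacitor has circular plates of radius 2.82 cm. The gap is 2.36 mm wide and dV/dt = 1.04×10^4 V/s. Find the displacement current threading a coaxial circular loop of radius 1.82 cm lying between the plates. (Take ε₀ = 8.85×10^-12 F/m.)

dE/dt = (dV/dt)/d = 4.407×10^6 V/(m·s); I_d = ε₀(πR²)(dE/dt) = (8.85×10^-12)(2.498×10^-3)(4.407×10^6) = 9.743×10^-8 A.
The field is uniform, so I_d,enc = I_d (r/R)² = (9.743×10^-8)(1.82/2.82)² = 4.06×10^-8 A.

4.06×10^-8 A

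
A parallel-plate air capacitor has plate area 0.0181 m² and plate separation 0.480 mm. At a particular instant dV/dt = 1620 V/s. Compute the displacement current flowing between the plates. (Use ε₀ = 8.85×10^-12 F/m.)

5.41×10^-7 A

E = V/d so dE/dt = (dV/dt)/d = 3.375×10^6 V/(m·s), and I_d = ε₀ A dE/dt = (8.85×10^-12)(0.0181)(3.375×10^6) = 5.41×10^-7 A.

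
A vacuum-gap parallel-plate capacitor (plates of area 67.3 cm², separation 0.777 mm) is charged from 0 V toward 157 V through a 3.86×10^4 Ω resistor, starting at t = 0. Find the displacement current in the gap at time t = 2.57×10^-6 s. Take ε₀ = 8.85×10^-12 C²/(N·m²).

C = ε₀A/d = (8.85×10^-12)(6.73×10^-3)/(7.77×10^-4) = 7.665×10^-11 F and τ = RC = 2.959×10^-6 s. I_d in the gap equals the RC charging current.
I_d(t) = (V₀/R) e^(−t/τ) = 4.067×10^-3 · e^(−0.8685) = 1.71×10^-3 A.

1.71×10^-3 A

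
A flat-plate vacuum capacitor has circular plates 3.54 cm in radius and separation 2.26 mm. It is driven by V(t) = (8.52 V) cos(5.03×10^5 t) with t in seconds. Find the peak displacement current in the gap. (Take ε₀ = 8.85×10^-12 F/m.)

C = ε₀A/d = (8.85×10^-12)(3.937×10^-3)/(2.26×10^-3) = 1.542×10^-11 F; ω = 5.03×10^5 rad/s.
I_d = C dV/dt, so |I_d|_max = C V₀ ω = (1.542×10^-11)(8.52)(5.03×10^5) = 6.61×10^-5 A.

6.61×10^-5 A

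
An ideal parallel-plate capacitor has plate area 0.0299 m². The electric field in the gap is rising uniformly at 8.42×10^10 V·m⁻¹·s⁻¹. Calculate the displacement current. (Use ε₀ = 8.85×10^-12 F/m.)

The displacement current is ε₀ times dΦ_E/dt = ε₀ A dE/dt = (8.85×10^-12)(0.0299)(8.42×10^10) = 0.0223 A.

0.0223 A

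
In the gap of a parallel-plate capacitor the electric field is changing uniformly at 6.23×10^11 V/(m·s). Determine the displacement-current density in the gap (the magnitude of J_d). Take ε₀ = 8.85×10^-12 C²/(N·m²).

5.51 A/m²

J_d = ε₀ dE/dt = (8.85×10^-12)(6.23×10^11) = 5.51 A/m².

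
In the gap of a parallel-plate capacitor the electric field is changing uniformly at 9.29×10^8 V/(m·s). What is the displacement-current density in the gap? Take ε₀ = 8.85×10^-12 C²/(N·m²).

The displacement-current density is ε₀ ∂E/∂t = (8.85×10^-12)(9.29×10^8) = 8.22×10^-3 A/m².

8.22×10^-3 A/m²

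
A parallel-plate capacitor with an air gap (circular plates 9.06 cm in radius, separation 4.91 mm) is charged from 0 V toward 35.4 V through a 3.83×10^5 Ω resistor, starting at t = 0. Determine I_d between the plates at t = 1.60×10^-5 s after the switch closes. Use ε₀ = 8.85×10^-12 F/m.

3.76×10^-5 A

C = ε₀A/d = (8.85×10^-12)(0.02579)/(4.91×10^-3) = 4.649×10^-11 F, so τ = RC = 1.781×10^-5 s.
The conduction current is I(t) = (V₀/R) e^(−t/τ), and the displacement current between the plates equals it.
t/τ = 0.8984; I_d = (35.4/3.83×10^5) · e^(−0.8984) = (9.243×10^-5)(0.4072) = 3.76×10^-5 A.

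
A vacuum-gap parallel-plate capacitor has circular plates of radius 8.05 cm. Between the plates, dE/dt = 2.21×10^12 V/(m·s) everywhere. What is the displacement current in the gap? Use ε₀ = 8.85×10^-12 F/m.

0.398 A

I_d = ε₀ A (dE/dt) = (8.85×10^-12)(0.02036 m²)(2.21×10^12) = 0.398 A.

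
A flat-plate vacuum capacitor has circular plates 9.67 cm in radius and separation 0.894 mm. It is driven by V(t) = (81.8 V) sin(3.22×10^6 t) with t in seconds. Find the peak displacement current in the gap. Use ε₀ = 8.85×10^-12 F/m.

0.0766 A

C = ε₀A/d = (8.85×10^-12)(0.02938)/(8.94×10^-4) = 2.908×10^-10 F; ω = 3.22×10^6 rad/s.
I_d = C dV/dt, so |I_d|_max = C V₀ ω = (2.908×10^-10)(81.8)(3.22×10^6) = 0.0766 A.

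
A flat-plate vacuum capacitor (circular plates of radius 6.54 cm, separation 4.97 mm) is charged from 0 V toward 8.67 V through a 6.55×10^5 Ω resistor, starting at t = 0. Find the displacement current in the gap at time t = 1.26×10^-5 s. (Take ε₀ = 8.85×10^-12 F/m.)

C = ε₀A/d = (8.85×10^-12)(0.01344)/(4.97×10^-3) = 2.393×10^-11 F and τ = RC = 1.567×10^-5 s. I_d in the gap equals the RC charging current.
I_d(t) = (V₀/R) e^(−t/τ) = 1.324×10^-5 · e^(−0.8041) = 5.92×10^-6 A.

5.92×10^-6 A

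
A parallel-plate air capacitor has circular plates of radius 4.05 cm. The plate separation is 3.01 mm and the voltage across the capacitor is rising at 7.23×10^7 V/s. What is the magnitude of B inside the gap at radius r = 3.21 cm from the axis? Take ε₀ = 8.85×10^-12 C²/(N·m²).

With E = V/d, dE/dt = 2.402×10^10 V/(m·s) and πR² = 5.153×10^-3 m², giving I_d = ε₀ πR² dE/dt = 1.095×10^-3 A.
For r < R the Ampère–Maxwell law gives B(2πr) = μ₀ I_d (r²/R²), so B = μ₀ I_d r/(2πR²) = (4π×10^-7)(1.095×10^-3)(0.0321)/(2π·0.0405²) = 4.29×10^-9 T.

4.29×10^-9 T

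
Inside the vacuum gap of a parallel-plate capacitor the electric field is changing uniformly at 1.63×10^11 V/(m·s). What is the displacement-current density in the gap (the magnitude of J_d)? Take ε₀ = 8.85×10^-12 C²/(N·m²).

The displacement-current density is ε₀ ∂E/∂t = (8.85×10^-12)(1.63×10^11) = 1.44 A/m².

1.44 A/m²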